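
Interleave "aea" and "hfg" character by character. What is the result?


Interleaving "aea" and "hfg":
  Position 0: 'a' from first, 'h' from second => "ah"
  Position 1: 'e' from first, 'f' from second => "ef"
  Position 2: 'a' from first, 'g' from second => "ag"
Result: ahefag

ahefag


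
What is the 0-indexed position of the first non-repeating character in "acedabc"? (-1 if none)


Input: acedabc
Character frequencies:
  'a': 2
  'b': 1
  'c': 2
  'd': 1
  'e': 1
Scanning left to right for freq == 1:
  Position 0 ('a'): freq=2, skip
  Position 1 ('c'): freq=2, skip
  Position 2 ('e'): unique! => answer = 2

2


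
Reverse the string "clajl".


Input: clajl
Reading characters right to left:
  Position 4: 'l'
  Position 3: 'j'
  Position 2: 'a'
  Position 1: 'l'
  Position 0: 'c'
Reversed: ljalc

ljalc


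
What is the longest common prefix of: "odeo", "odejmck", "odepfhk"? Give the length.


Words: odeo, odejmck, odepfhk
  Position 0: all 'o' => match
  Position 1: all 'd' => match
  Position 2: all 'e' => match
  Position 3: ('o', 'j', 'p') => mismatch, stop
LCP = "ode" (length 3)

3


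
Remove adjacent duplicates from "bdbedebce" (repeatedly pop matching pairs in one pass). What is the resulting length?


Input: bdbedebce
Stack-based adjacent duplicate removal:
  Read 'b': push. Stack: b
  Read 'd': push. Stack: bd
  Read 'b': push. Stack: bdb
  Read 'e': push. Stack: bdbe
  Read 'd': push. Stack: bdbed
  Read 'e': push. Stack: bdbede
  Read 'b': push. Stack: bdbedeb
  Read 'c': push. Stack: bdbedebc
  Read 'e': push. Stack: bdbedebce
Final stack: "bdbedebce" (length 9)

9


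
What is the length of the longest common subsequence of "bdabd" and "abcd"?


LCS of "bdabd" and "abcd"
DP table:
           a    b    c    d
      0    0    0    0    0
  b   0    0    1    1    1
  d   0    0    1    1    2
  a   0    1    1    1    2
  b   0    1    2    2    2
  d   0    1    2    2    3
LCS length = dp[5][4] = 3

3


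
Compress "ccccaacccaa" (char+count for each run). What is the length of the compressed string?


Input: ccccaacccaa
Runs:
  'c' x 4 => "c4"
  'a' x 2 => "a2"
  'c' x 3 => "c3"
  'a' x 2 => "a2"
Compressed: "c4a2c3a2"
Compressed length: 8

8


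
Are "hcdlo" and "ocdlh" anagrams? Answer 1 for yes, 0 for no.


Strings: "hcdlo", "ocdlh"
Sorted first:  cdhlo
Sorted second: cdhlo
Sorted forms match => anagrams

1


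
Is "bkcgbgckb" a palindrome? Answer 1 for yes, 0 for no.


Input: bkcgbgckb
Reversed: bkcgbgckb
  Compare pos 0 ('b') with pos 8 ('b'): match
  Compare pos 1 ('k') with pos 7 ('k'): match
  Compare pos 2 ('c') with pos 6 ('c'): match
  Compare pos 3 ('g') with pos 5 ('g'): match
Result: palindrome

1


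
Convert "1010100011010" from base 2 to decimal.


Input: "1010100011010" in base 2
Positional expansion:
  Digit '1' (value 1) x 2^12 = 4096
  Digit '0' (value 0) x 2^11 = 0
  Digit '1' (value 1) x 2^10 = 1024
  Digit '0' (value 0) x 2^9 = 0
  Digit '1' (value 1) x 2^8 = 256
  Digit '0' (value 0) x 2^7 = 0
  Digit '0' (value 0) x 2^6 = 0
  Digit '0' (value 0) x 2^5 = 0
  Digit '1' (value 1) x 2^4 = 16
  Digit '1' (value 1) x 2^3 = 8
  Digit '0' (value 0) x 2^2 = 0
  Digit '1' (value 1) x 2^1 = 2
  Digit '0' (value 0) x 2^0 = 0
Sum = 5402

5402


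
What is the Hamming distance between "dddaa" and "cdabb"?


Comparing "dddaa" and "cdabb" position by position:
  Position 0: 'd' vs 'c' => differ
  Position 1: 'd' vs 'd' => same
  Position 2: 'd' vs 'a' => differ
  Position 3: 'a' vs 'b' => differ
  Position 4: 'a' vs 'b' => differ
Total differences (Hamming distance): 4

4


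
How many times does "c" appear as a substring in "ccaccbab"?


Searching for "c" in "ccaccbab"
Scanning each position:
  Position 0: "c" => MATCH
  Position 1: "c" => MATCH
  Position 2: "a" => no
  Position 3: "c" => MATCH
  Position 4: "c" => MATCH
  Position 5: "b" => no
  Position 6: "a" => no
  Position 7: "b" => no
Total occurrences: 4

4


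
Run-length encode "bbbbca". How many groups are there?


Input: bbbbca
Scanning for consecutive runs:
  Group 1: 'b' x 4 (positions 0-3)
  Group 2: 'c' x 1 (positions 4-4)
  Group 3: 'a' x 1 (positions 5-5)
Total groups: 3

3


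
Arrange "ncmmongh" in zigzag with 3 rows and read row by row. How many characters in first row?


Zigzag "ncmmongh" into 3 rows:
Placing characters:
  'n' => row 0
  'c' => row 1
  'm' => row 2
  'm' => row 1
  'o' => row 0
  'n' => row 1
  'g' => row 2
  'h' => row 1
Rows:
  Row 0: "no"
  Row 1: "cmnh"
  Row 2: "mg"
First row length: 2

2


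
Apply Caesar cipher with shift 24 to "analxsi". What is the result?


Caesar cipher: shift "analxsi" by 24
  'a' (pos 0) + 24 = pos 24 = 'y'
  'n' (pos 13) + 24 = pos 11 = 'l'
  'a' (pos 0) + 24 = pos 24 = 'y'
  'l' (pos 11) + 24 = pos 9 = 'j'
  'x' (pos 23) + 24 = pos 21 = 'v'
  's' (pos 18) + 24 = pos 16 = 'q'
  'i' (pos 8) + 24 = pos 6 = 'g'
Result: ylyjvqg

ylyjvqg


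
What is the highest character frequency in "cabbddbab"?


Input: cabbddbab
Character counts:
  'a': 2
  'b': 4
  'c': 1
  'd': 2
Maximum frequency: 4

4


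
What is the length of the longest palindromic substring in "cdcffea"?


Input: "cdcffea"
Checking substrings for palindromes:
  [0:3] "cdc" (len 3) => palindrome
  [3:5] "ff" (len 2) => palindrome
Longest palindromic substring: "cdc" with length 3

3


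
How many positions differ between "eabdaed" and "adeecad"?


Comparing "eabdaed" and "adeecad" position by position:
  Position 0: 'e' vs 'a' => DIFFER
  Position 1: 'a' vs 'd' => DIFFER
  Position 2: 'b' vs 'e' => DIFFER
  Position 3: 'd' vs 'e' => DIFFER
  Position 4: 'a' vs 'c' => DIFFER
  Position 5: 'e' vs 'a' => DIFFER
  Position 6: 'd' vs 'd' => same
Positions that differ: 6

6


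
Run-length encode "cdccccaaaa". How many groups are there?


Input: cdccccaaaa
Scanning for consecutive runs:
  Group 1: 'c' x 1 (positions 0-0)
  Group 2: 'd' x 1 (positions 1-1)
  Group 3: 'c' x 4 (positions 2-5)
  Group 4: 'a' x 4 (positions 6-9)
Total groups: 4

4


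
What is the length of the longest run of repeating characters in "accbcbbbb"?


Input: "accbcbbbb"
Scanning for longest run:
  Position 1 ('c'): new char, reset run to 1
  Position 2 ('c'): continues run of 'c', length=2
  Position 3 ('b'): new char, reset run to 1
  Position 4 ('c'): new char, reset run to 1
  Position 5 ('b'): new char, reset run to 1
  Position 6 ('b'): continues run of 'b', length=2
  Position 7 ('b'): continues run of 'b', length=3
  Position 8 ('b'): continues run of 'b', length=4
Longest run: 'b' with length 4

4


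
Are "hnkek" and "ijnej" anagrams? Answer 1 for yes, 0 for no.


Strings: "hnkek", "ijnej"
Sorted first:  ehkkn
Sorted second: eijjn
Differ at position 1: 'h' vs 'i' => not anagrams

0


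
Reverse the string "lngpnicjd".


Input: lngpnicjd
Reading characters right to left:
  Position 8: 'd'
  Position 7: 'j'
  Position 6: 'c'
  Position 5: 'i'
  Position 4: 'n'
  Position 3: 'p'
  Position 2: 'g'
  Position 1: 'n'
  Position 0: 'l'
Reversed: djcinpgnl

djcinpgnl


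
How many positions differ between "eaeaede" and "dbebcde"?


Comparing "eaeaede" and "dbebcde" position by position:
  Position 0: 'e' vs 'd' => DIFFER
  Position 1: 'a' vs 'b' => DIFFER
  Position 2: 'e' vs 'e' => same
  Position 3: 'a' vs 'b' => DIFFER
  Position 4: 'e' vs 'c' => DIFFER
  Position 5: 'd' vs 'd' => same
  Position 6: 'e' vs 'e' => same
Positions that differ: 4

4


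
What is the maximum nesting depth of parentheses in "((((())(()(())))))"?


Input: "((((())(()(())))))"
Tracking depth:
  Position 0 '(': depth becomes 1
  Position 1 '(': depth becomes 2
  Position 2 '(': depth becomes 3
  Position 3 '(': depth becomes 4
  Position 4 '(': depth becomes 5
  Position 5 ')': depth becomes 4
  Position 6 ')': depth becomes 3
  Position 7 '(': depth becomes 4
  Position 8 '(': depth becomes 5
  Position 9 ')': depth becomes 4
  Position 10 '(': depth becomes 5
  Position 11 '(': depth becomes 6
  Position 12 ')': depth becomes 5
  Position 13 ')': depth becomes 4
  Position 14 ')': depth becomes 3
  Position 15 ')': depth becomes 2
  Position 16 ')': depth becomes 1
  Position 17 ')': depth becomes 0
Maximum depth reached: 6

6


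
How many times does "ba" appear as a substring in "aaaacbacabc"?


Searching for "ba" in "aaaacbacabc"
Scanning each position:
  Position 0: "aa" => no
  Position 1: "aa" => no
  Position 2: "aa" => no
  Position 3: "ac" => no
  Position 4: "cb" => no
  Position 5: "ba" => MATCH
  Position 6: "ac" => no
  Position 7: "ca" => no
  Position 8: "ab" => no
  Position 9: "bc" => no
Total occurrences: 1

1


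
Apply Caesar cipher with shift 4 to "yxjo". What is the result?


Caesar cipher: shift "yxjo" by 4
  'y' (pos 24) + 4 = pos 2 = 'c'
  'x' (pos 23) + 4 = pos 1 = 'b'
  'j' (pos 9) + 4 = pos 13 = 'n'
  'o' (pos 14) + 4 = pos 18 = 's'
Result: cbns

cbns


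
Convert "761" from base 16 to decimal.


Input: "761" in base 16
Positional expansion:
  Digit '7' (value 7) x 16^2 = 1792
  Digit '6' (value 6) x 16^1 = 96
  Digit '1' (value 1) x 16^0 = 1
Sum = 1889

1889


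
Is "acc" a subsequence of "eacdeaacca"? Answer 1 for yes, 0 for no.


Check if "acc" is a subsequence of "eacdeaacca"
Greedy scan:
  Position 0 ('e'): no match needed
  Position 1 ('a'): matches sub[0] = 'a'
  Position 2 ('c'): matches sub[1] = 'c'
  Position 3 ('d'): no match needed
  Position 4 ('e'): no match needed
  Position 5 ('a'): no match needed
  Position 6 ('a'): no match needed
  Position 7 ('c'): matches sub[2] = 'c'
  Position 8 ('c'): no match needed
  Position 9 ('a'): no match needed
All 3 characters matched => is a subsequence

1


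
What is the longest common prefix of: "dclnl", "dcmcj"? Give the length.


Words: dclnl, dcmcj
  Position 0: all 'd' => match
  Position 1: all 'c' => match
  Position 2: ('l', 'm') => mismatch, stop
LCP = "dc" (length 2)

2


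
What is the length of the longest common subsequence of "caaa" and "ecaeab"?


LCS of "caaa" and "ecaeab"
DP table:
           e    c    a    e    a    b
      0    0    0    0    0    0    0
  c   0    0    1    1    1    1    1
  a   0    0    1    2    2    2    2
  a   0    0    1    2    2    3    3
  a   0    0    1    2    2    3    3
LCS length = dp[4][6] = 3

3


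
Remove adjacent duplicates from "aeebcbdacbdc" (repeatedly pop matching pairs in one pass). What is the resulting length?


Input: aeebcbdacbdc
Stack-based adjacent duplicate removal:
  Read 'a': push. Stack: a
  Read 'e': push. Stack: ae
  Read 'e': matches stack top 'e' => pop. Stack: a
  Read 'b': push. Stack: ab
  Read 'c': push. Stack: abc
  Read 'b': push. Stack: abcb
  Read 'd': push. Stack: abcbd
  Read 'a': push. Stack: abcbda
  Read 'c': push. Stack: abcbdac
  Read 'b': push. Stack: abcbdacb
  Read 'd': push. Stack: abcbdacbd
  Read 'c': push. Stack: abcbdacbdc
Final stack: "abcbdacbdc" (length 10)

10


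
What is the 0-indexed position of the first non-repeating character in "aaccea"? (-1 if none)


Input: aaccea
Character frequencies:
  'a': 3
  'c': 2
  'e': 1
Scanning left to right for freq == 1:
  Position 0 ('a'): freq=3, skip
  Position 1 ('a'): freq=3, skip
  Position 2 ('c'): freq=2, skip
  Position 3 ('c'): freq=2, skip
  Position 4 ('e'): unique! => answer = 4

4


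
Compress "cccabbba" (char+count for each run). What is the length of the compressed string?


Input: cccabbba
Runs:
  'c' x 3 => "c3"
  'a' x 1 => "a1"
  'b' x 3 => "b3"
  'a' x 1 => "a1"
Compressed: "c3a1b3a1"
Compressed length: 8

8


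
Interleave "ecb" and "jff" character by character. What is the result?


Interleaving "ecb" and "jff":
  Position 0: 'e' from first, 'j' from second => "ej"
  Position 1: 'c' from first, 'f' from second => "cf"
  Position 2: 'b' from first, 'f' from second => "bf"
Result: ejcfbf

ejcfbf


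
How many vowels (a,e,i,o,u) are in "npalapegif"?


Input: npalapegif
Checking each character:
  'n' at position 0: consonant
  'p' at position 1: consonant
  'a' at position 2: vowel (running total: 1)
  'l' at position 3: consonant
  'a' at position 4: vowel (running total: 2)
  'p' at position 5: consonant
  'e' at position 6: vowel (running total: 3)
  'g' at position 7: consonant
  'i' at position 8: vowel (running total: 4)
  'f' at position 9: consonant
Total vowels: 4

4


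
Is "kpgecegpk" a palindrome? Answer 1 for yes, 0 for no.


Input: kpgecegpk
Reversed: kpgecegpk
  Compare pos 0 ('k') with pos 8 ('k'): match
  Compare pos 1 ('p') with pos 7 ('p'): match
  Compare pos 2 ('g') with pos 6 ('g'): match
  Compare pos 3 ('e') with pos 5 ('e'): match
Result: palindrome

1


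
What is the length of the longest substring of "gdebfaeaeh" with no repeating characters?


Input: "gdebfaeaeh"
Sliding window (track last position of each char):
  Position 0 ('g'): window [0,0] length 1 -- new best
  Position 1 ('d'): window [0,1] length 2 -- new best
  Position 2 ('e'): window [0,2] length 3 -- new best
  Position 3 ('b'): window [0,3] length 4 -- new best
  Position 4 ('f'): window [0,4] length 5 -- new best
  Position 5 ('a'): window [0,5] length 6 -- new best
  Position 6 ('e'): repeat (last at 2), move window start to 3
  Position 6 ('e'): window [3,6] length 4
  Position 7 ('a'): repeat (last at 5), move window start to 6
  Position 7 ('a'): window [6,7] length 2
  Position 8 ('e'): repeat (last at 6), move window start to 7
  Position 8 ('e'): window [7,8] length 2
  Position 9 ('h'): window [7,9] length 3
Longest substring with no repeats: "gdebfa" with length 6

6


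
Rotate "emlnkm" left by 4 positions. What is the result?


Input: "emlnkm", rotate left by 4
First 4 characters: "emln"
Remaining characters: "km"
Concatenate remaining + first: "km" + "emln" = "kmemln"

kmemln


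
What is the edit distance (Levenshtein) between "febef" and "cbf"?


Computing edit distance: "febef" -> "cbf"
DP table:
           c    b    f
      0    1    2    3
  f   1    1    2    2
  e   2    2    2    3
  b   3    3    2    3
  e   4    4    3    3
  f   5    5    4    3
Edit distance = dp[5][3] = 3

3


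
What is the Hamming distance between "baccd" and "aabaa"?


Comparing "baccd" and "aabaa" position by position:
  Position 0: 'b' vs 'a' => differ
  Position 1: 'a' vs 'a' => same
  Position 2: 'c' vs 'b' => differ
  Position 3: 'c' vs 'a' => differ
  Position 4: 'd' vs 'a' => differ
Total differences (Hamming distance): 4

4


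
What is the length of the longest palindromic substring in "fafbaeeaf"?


Input: "fafbaeeaf"
Checking substrings for palindromes:
  [4:8] "aeea" (len 4) => palindrome
  [0:3] "faf" (len 3) => palindrome
  [5:7] "ee" (len 2) => palindrome
Longest palindromic substring: "aeea" with length 4

4


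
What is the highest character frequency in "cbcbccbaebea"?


Input: cbcbccbaebea
Character counts:
  'a': 2
  'b': 4
  'c': 4
  'e': 2
Maximum frequency: 4

4


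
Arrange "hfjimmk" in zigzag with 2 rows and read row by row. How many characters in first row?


Zigzag "hfjimmk" into 2 rows:
Placing characters:
  'h' => row 0
  'f' => row 1
  'j' => row 0
  'i' => row 1
  'm' => row 0
  'm' => row 1
  'k' => row 0
Rows:
  Row 0: "hjmk"
  Row 1: "fim"
First row length: 4

4


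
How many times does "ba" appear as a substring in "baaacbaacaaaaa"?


Searching for "ba" in "baaacbaacaaaaa"
Scanning each position:
  Position 0: "ba" => MATCH
  Position 1: "aa" => no
  Position 2: "aa" => no
  Position 3: "ac" => no
  Position 4: "cb" => no
  Position 5: "ba" => MATCH
  Position 6: "aa" => no
  Position 7: "ac" => no
  Position 8: "ca" => no
  Position 9: "aa" => no
  Position 10: "aa" => no
  Position 11: "aa" => no
  Position 12: "aa" => no
Total occurrences: 2

2


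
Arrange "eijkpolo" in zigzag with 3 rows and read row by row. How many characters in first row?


Zigzag "eijkpolo" into 3 rows:
Placing characters:
  'e' => row 0
  'i' => row 1
  'j' => row 2
  'k' => row 1
  'p' => row 0
  'o' => row 1
  'l' => row 2
  'o' => row 1
Rows:
  Row 0: "ep"
  Row 1: "ikoo"
  Row 2: "jl"
First row length: 2

2


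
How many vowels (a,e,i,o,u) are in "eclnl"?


Input: eclnl
Checking each character:
  'e' at position 0: vowel (running total: 1)
  'c' at position 1: consonant
  'l' at position 2: consonant
  'n' at position 3: consonant
  'l' at position 4: consonant
Total vowels: 1

1


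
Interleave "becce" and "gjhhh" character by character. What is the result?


Interleaving "becce" and "gjhhh":
  Position 0: 'b' from first, 'g' from second => "bg"
  Position 1: 'e' from first, 'j' from second => "ej"
  Position 2: 'c' from first, 'h' from second => "ch"
  Position 3: 'c' from first, 'h' from second => "ch"
  Position 4: 'e' from first, 'h' from second => "eh"
Result: bgejchcheh

bgejchcheh


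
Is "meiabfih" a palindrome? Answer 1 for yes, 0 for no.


Input: meiabfih
Reversed: hifbaiem
  Compare pos 0 ('m') with pos 7 ('h'): MISMATCH
  Compare pos 1 ('e') with pos 6 ('i'): MISMATCH
  Compare pos 2 ('i') with pos 5 ('f'): MISMATCH
  Compare pos 3 ('a') with pos 4 ('b'): MISMATCH
Result: not a palindrome

0


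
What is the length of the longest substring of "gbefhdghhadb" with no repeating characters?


Input: "gbefhdghhadb"
Sliding window (track last position of each char):
  Position 0 ('g'): window [0,0] length 1 -- new best
  Position 1 ('b'): window [0,1] length 2 -- new best
  Position 2 ('e'): window [0,2] length 3 -- new best
  Position 3 ('f'): window [0,3] length 4 -- new best
  Position 4 ('h'): window [0,4] length 5 -- new best
  Position 5 ('d'): window [0,5] length 6 -- new best
  Position 6 ('g'): repeat (last at 0), move window start to 1
  Position 6 ('g'): window [1,6] length 6
  Position 7 ('h'): repeat (last at 4), move window start to 5
  Position 7 ('h'): window [5,7] length 3
  Position 8 ('h'): repeat (last at 7), move window start to 8
  Position 8 ('h'): window [8,8] length 1
  Position 9 ('a'): window [8,9] length 2
  Position 10 ('d'): window [8,10] length 3
  Position 11 ('b'): window [8,11] length 4
Longest substring with no repeats: "gbefhd" with length 6

6


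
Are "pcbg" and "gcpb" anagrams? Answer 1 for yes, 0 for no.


Strings: "pcbg", "gcpb"
Sorted first:  bcgp
Sorted second: bcgp
Sorted forms match => anagrams

1


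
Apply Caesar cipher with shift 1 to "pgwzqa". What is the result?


Caesar cipher: shift "pgwzqa" by 1
  'p' (pos 15) + 1 = pos 16 = 'q'
  'g' (pos 6) + 1 = pos 7 = 'h'
  'w' (pos 22) + 1 = pos 23 = 'x'
  'z' (pos 25) + 1 = pos 0 = 'a'
  'q' (pos 16) + 1 = pos 17 = 'r'
  'a' (pos 0) + 1 = pos 1 = 'b'
Result: qhxarb

qhxarb


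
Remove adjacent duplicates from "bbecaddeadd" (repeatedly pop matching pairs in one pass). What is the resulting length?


Input: bbecaddeadd
Stack-based adjacent duplicate removal:
  Read 'b': push. Stack: b
  Read 'b': matches stack top 'b' => pop. Stack: (empty)
  Read 'e': push. Stack: e
  Read 'c': push. Stack: ec
  Read 'a': push. Stack: eca
  Read 'd': push. Stack: ecad
  Read 'd': matches stack top 'd' => pop. Stack: eca
  Read 'e': push. Stack: ecae
  Read 'a': push. Stack: ecaea
  Read 'd': push. Stack: ecaead
  Read 'd': matches stack top 'd' => pop. Stack: ecaea
Final stack: "ecaea" (length 5)

5


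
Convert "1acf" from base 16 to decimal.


Input: "1acf" in base 16
Positional expansion:
  Digit '1' (value 1) x 16^3 = 4096
  Digit 'a' (value 10) x 16^2 = 2560
  Digit 'c' (value 12) x 16^1 = 192
  Digit 'f' (value 15) x 16^0 = 15
Sum = 6863

6863


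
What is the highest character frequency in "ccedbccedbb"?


Input: ccedbccedbb
Character counts:
  'b': 3
  'c': 4
  'd': 2
  'e': 2
Maximum frequency: 4

4


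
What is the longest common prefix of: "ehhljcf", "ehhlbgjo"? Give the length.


Words: ehhljcf, ehhlbgjo
  Position 0: all 'e' => match
  Position 1: all 'h' => match
  Position 2: all 'h' => match
  Position 3: all 'l' => match
  Position 4: ('j', 'b') => mismatch, stop
LCP = "ehhl" (length 4)

4


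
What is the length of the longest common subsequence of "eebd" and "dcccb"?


LCS of "eebd" and "dcccb"
DP table:
           d    c    c    c    b
      0    0    0    0    0    0
  e   0    0    0    0    0    0
  e   0    0    0    0    0    0
  b   0    0    0    0    0    1
  d   0    1    1    1    1    1
LCS length = dp[4][5] = 1

1


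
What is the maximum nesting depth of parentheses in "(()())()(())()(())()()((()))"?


Input: "(()())()(())()(())()()((()))"
Tracking depth:
  Position 0 '(': depth becomes 1
  Position 1 '(': depth becomes 2
  Position 2 ')': depth becomes 1
  Position 3 '(': depth becomes 2
  Position 4 ')': depth becomes 1
  Position 5 ')': depth becomes 0
  Position 6 '(': depth becomes 1
  Position 7 ')': depth becomes 0
  Position 8 '(': depth becomes 1
  Position 9 '(': depth becomes 2
  Position 10 ')': depth becomes 1
  Position 11 ')': depth becomes 0
  Position 12 '(': depth becomes 1
  Position 13 ')': depth becomes 0
  Position 14 '(': depth becomes 1
  Position 15 '(': depth becomes 2
  Position 16 ')': depth becomes 1
  Position 17 ')': depth becomes 0
  Position 18 '(': depth becomes 1
  Position 19 ')': depth becomes 0
  Position 20 '(': depth becomes 1
  Position 21 ')': depth becomes 0
  Position 22 '(': depth becomes 1
  Position 23 '(': depth becomes 2
  Position 24 '(': depth becomes 3
  Position 25 ')': depth becomes 2
  Position 26 ')': depth becomes 1
  Position 27 ')': depth becomes 0
Maximum depth reached: 3

3


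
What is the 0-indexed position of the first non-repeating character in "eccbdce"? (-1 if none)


Input: eccbdce
Character frequencies:
  'b': 1
  'c': 3
  'd': 1
  'e': 2
Scanning left to right for freq == 1:
  Position 0 ('e'): freq=2, skip
  Position 1 ('c'): freq=3, skip
  Position 2 ('c'): freq=3, skip
  Position 3 ('b'): unique! => answer = 3

3


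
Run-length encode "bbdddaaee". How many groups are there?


Input: bbdddaaee
Scanning for consecutive runs:
  Group 1: 'b' x 2 (positions 0-1)
  Group 2: 'd' x 3 (positions 2-4)
  Group 3: 'a' x 2 (positions 5-6)
  Group 4: 'e' x 2 (positions 7-8)
Total groups: 4

4


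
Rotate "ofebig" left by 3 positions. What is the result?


Input: "ofebig", rotate left by 3
First 3 characters: "ofe"
Remaining characters: "big"
Concatenate remaining + first: "big" + "ofe" = "bigofe"

bigofe


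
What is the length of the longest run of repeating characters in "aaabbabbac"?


Input: "aaabbabbac"
Scanning for longest run:
  Position 1 ('a'): continues run of 'a', length=2
  Position 2 ('a'): continues run of 'a', length=3
  Position 3 ('b'): new char, reset run to 1
  Position 4 ('b'): continues run of 'b', length=2
  Position 5 ('a'): new char, reset run to 1
  Position 6 ('b'): new char, reset run to 1
  Position 7 ('b'): continues run of 'b', length=2
  Position 8 ('a'): new char, reset run to 1
  Position 9 ('c'): new char, reset run to 1
Longest run: 'a' with length 3

3


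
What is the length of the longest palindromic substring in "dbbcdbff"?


Input: "dbbcdbff"
Checking substrings for palindromes:
  [1:3] "bb" (len 2) => palindrome
  [6:8] "ff" (len 2) => palindrome
Longest palindromic substring: "bb" with length 2

2


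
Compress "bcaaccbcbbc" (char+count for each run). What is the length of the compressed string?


Input: bcaaccbcbbc
Runs:
  'b' x 1 => "b1"
  'c' x 1 => "c1"
  'a' x 2 => "a2"
  'c' x 2 => "c2"
  'b' x 1 => "b1"
  'c' x 1 => "c1"
  'b' x 2 => "b2"
  'c' x 1 => "c1"
Compressed: "b1c1a2c2b1c1b2c1"
Compressed length: 16

16


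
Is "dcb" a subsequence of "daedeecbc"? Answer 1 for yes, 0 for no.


Check if "dcb" is a subsequence of "daedeecbc"
Greedy scan:
  Position 0 ('d'): matches sub[0] = 'd'
  Position 1 ('a'): no match needed
  Position 2 ('e'): no match needed
  Position 3 ('d'): no match needed
  Position 4 ('e'): no match needed
  Position 5 ('e'): no match needed
  Position 6 ('c'): matches sub[1] = 'c'
  Position 7 ('b'): matches sub[2] = 'b'
  Position 8 ('c'): no match needed
All 3 characters matched => is a subsequence

1


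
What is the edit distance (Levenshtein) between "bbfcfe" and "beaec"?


Computing edit distance: "bbfcfe" -> "beaec"
DP table:
           b    e    a    e    c
      0    1    2    3    4    5
  b   1    0    1    2    3    4
  b   2    1    1    2    3    4
  f   3    2    2    2    3    4
  c   4    3    3    3    3    3
  f   5    4    4    4    4    4
  e   6    5    4    5    4    5
Edit distance = dp[6][5] = 5

5


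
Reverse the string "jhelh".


Input: jhelh
Reading characters right to left:
  Position 4: 'h'
  Position 3: 'l'
  Position 2: 'e'
  Position 1: 'h'
  Position 0: 'j'
Reversed: hlehj

hlehj


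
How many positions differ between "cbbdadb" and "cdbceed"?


Comparing "cbbdadb" and "cdbceed" position by position:
  Position 0: 'c' vs 'c' => same
  Position 1: 'b' vs 'd' => DIFFER
  Position 2: 'b' vs 'b' => same
  Position 3: 'd' vs 'c' => DIFFER
  Position 4: 'a' vs 'e' => DIFFER
  Position 5: 'd' vs 'e' => DIFFER
  Position 6: 'b' vs 'd' => DIFFER
Positions that differ: 5

5


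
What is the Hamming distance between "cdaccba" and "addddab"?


Comparing "cdaccba" and "addddab" position by position:
  Position 0: 'c' vs 'a' => differ
  Position 1: 'd' vs 'd' => same
  Position 2: 'a' vs 'd' => differ
  Position 3: 'c' vs 'd' => differ
  Position 4: 'c' vs 'd' => differ
  Position 5: 'b' vs 'a' => differ
  Position 6: 'a' vs 'b' => differ
Total differences (Hamming distance): 6

6


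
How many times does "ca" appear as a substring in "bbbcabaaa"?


Searching for "ca" in "bbbcabaaa"
Scanning each position:
  Position 0: "bb" => no
  Position 1: "bb" => no
  Position 2: "bc" => no
  Position 3: "ca" => MATCH
  Position 4: "ab" => no
  Position 5: "ba" => no
  Position 6: "aa" => no
  Position 7: "aa" => no
Total occurrences: 1

1


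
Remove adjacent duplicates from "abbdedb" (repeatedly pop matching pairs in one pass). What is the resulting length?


Input: abbdedb
Stack-based adjacent duplicate removal:
  Read 'a': push. Stack: a
  Read 'b': push. Stack: ab
  Read 'b': matches stack top 'b' => pop. Stack: a
  Read 'd': push. Stack: ad
  Read 'e': push. Stack: ade
  Read 'd': push. Stack: aded
  Read 'b': push. Stack: adedb
Final stack: "adedb" (length 5)

5


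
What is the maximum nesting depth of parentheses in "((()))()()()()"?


Input: "((()))()()()()"
Tracking depth:
  Position 0 '(': depth becomes 1
  Position 1 '(': depth becomes 2
  Position 2 '(': depth becomes 3
  Position 3 ')': depth becomes 2
  Position 4 ')': depth becomes 1
  Position 5 ')': depth becomes 0
  Position 6 '(': depth becomes 1
  Position 7 ')': depth becomes 0
  Position 8 '(': depth becomes 1
  Position 9 ')': depth becomes 0
  Position 10 '(': depth becomes 1
  Position 11 ')': depth becomes 0
  Position 12 '(': depth becomes 1
  Position 13 ')': depth becomes 0
Maximum depth reached: 3

3


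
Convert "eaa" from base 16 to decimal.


Input: "eaa" in base 16
Positional expansion:
  Digit 'e' (value 14) x 16^2 = 3584
  Digit 'a' (value 10) x 16^1 = 160
  Digit 'a' (value 10) x 16^0 = 10
Sum = 3754

3754


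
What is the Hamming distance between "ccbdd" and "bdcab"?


Comparing "ccbdd" and "bdcab" position by position:
  Position 0: 'c' vs 'b' => differ
  Position 1: 'c' vs 'd' => differ
  Position 2: 'b' vs 'c' => differ
  Position 3: 'd' vs 'a' => differ
  Position 4: 'd' vs 'b' => differ
Total differences (Hamming distance): 5

5


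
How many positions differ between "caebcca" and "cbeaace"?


Comparing "caebcca" and "cbeaace" position by position:
  Position 0: 'c' vs 'c' => same
  Position 1: 'a' vs 'b' => DIFFER
  Position 2: 'e' vs 'e' => same
  Position 3: 'b' vs 'a' => DIFFER
  Position 4: 'c' vs 'a' => DIFFER
  Position 5: 'c' vs 'c' => same
  Position 6: 'a' vs 'e' => DIFFER
Positions that differ: 4

4


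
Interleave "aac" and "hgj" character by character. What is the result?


Interleaving "aac" and "hgj":
  Position 0: 'a' from first, 'h' from second => "ah"
  Position 1: 'a' from first, 'g' from second => "ag"
  Position 2: 'c' from first, 'j' from second => "cj"
Result: ahagcj

ahagcj


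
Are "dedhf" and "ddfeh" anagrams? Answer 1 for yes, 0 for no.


Strings: "dedhf", "ddfeh"
Sorted first:  ddefh
Sorted second: ddefh
Sorted forms match => anagrams

1


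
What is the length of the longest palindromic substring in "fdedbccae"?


Input: "fdedbccae"
Checking substrings for palindromes:
  [1:4] "ded" (len 3) => palindrome
  [5:7] "cc" (len 2) => palindrome
Longest palindromic substring: "ded" with length 3

3


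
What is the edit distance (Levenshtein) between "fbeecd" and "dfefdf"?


Computing edit distance: "fbeecd" -> "dfefdf"
DP table:
           d    f    e    f    d    f
      0    1    2    3    4    5    6
  f   1    1    1    2    3    4    5
  b   2    2    2    2    3    4    5
  e   3    3    3    2    3    4    5
  e   4    4    4    3    3    4    5
  c   5    5    5    4    4    4    5
  d   6    5    6    5    5    4    5
Edit distance = dp[6][6] = 5

5


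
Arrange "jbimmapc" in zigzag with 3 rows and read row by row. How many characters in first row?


Zigzag "jbimmapc" into 3 rows:
Placing characters:
  'j' => row 0
  'b' => row 1
  'i' => row 2
  'm' => row 1
  'm' => row 0
  'a' => row 1
  'p' => row 2
  'c' => row 1
Rows:
  Row 0: "jm"
  Row 1: "bmac"
  Row 2: "ip"
First row length: 2

2


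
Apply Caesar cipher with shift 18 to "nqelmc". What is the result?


Caesar cipher: shift "nqelmc" by 18
  'n' (pos 13) + 18 = pos 5 = 'f'
  'q' (pos 16) + 18 = pos 8 = 'i'
  'e' (pos 4) + 18 = pos 22 = 'w'
  'l' (pos 11) + 18 = pos 3 = 'd'
  'm' (pos 12) + 18 = pos 4 = 'e'
  'c' (pos 2) + 18 = pos 20 = 'u'
Result: fiwdeu

fiwdeu


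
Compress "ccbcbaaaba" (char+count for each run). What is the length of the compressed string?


Input: ccbcbaaaba
Runs:
  'c' x 2 => "c2"
  'b' x 1 => "b1"
  'c' x 1 => "c1"
  'b' x 1 => "b1"
  'a' x 3 => "a3"
  'b' x 1 => "b1"
  'a' x 1 => "a1"
Compressed: "c2b1c1b1a3b1a1"
Compressed length: 14

14


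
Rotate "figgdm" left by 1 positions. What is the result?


Input: "figgdm", rotate left by 1
First 1 characters: "f"
Remaining characters: "iggdm"
Concatenate remaining + first: "iggdm" + "f" = "iggdmf"

iggdmf


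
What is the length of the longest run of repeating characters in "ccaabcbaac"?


Input: "ccaabcbaac"
Scanning for longest run:
  Position 1 ('c'): continues run of 'c', length=2
  Position 2 ('a'): new char, reset run to 1
  Position 3 ('a'): continues run of 'a', length=2
  Position 4 ('b'): new char, reset run to 1
  Position 5 ('c'): new char, reset run to 1
  Position 6 ('b'): new char, reset run to 1
  Position 7 ('a'): new char, reset run to 1
  Position 8 ('a'): continues run of 'a', length=2
  Position 9 ('c'): new char, reset run to 1
Longest run: 'c' with length 2

2


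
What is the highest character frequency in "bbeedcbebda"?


Input: bbeedcbebda
Character counts:
  'a': 1
  'b': 4
  'c': 1
  'd': 2
  'e': 3
Maximum frequency: 4

4


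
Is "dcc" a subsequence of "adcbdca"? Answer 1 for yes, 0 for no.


Check if "dcc" is a subsequence of "adcbdca"
Greedy scan:
  Position 0 ('a'): no match needed
  Position 1 ('d'): matches sub[0] = 'd'
  Position 2 ('c'): matches sub[1] = 'c'
  Position 3 ('b'): no match needed
  Position 4 ('d'): no match needed
  Position 5 ('c'): matches sub[2] = 'c'
  Position 6 ('a'): no match needed
All 3 characters matched => is a subsequence

1


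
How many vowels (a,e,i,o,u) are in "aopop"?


Input: aopop
Checking each character:
  'a' at position 0: vowel (running total: 1)
  'o' at position 1: vowel (running total: 2)
  'p' at position 2: consonant
  'o' at position 3: vowel (running total: 3)
  'p' at position 4: consonant
Total vowels: 3

3


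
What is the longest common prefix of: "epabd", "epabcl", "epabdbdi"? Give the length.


Words: epabd, epabcl, epabdbdi
  Position 0: all 'e' => match
  Position 1: all 'p' => match
  Position 2: all 'a' => match
  Position 3: all 'b' => match
  Position 4: ('d', 'c', 'd') => mismatch, stop
LCP = "epab" (length 4)

4


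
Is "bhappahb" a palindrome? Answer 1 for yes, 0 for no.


Input: bhappahb
Reversed: bhappahb
  Compare pos 0 ('b') with pos 7 ('b'): match
  Compare pos 1 ('h') with pos 6 ('h'): match
  Compare pos 2 ('a') with pos 5 ('a'): match
  Compare pos 3 ('p') with pos 4 ('p'): match
Result: palindrome

1


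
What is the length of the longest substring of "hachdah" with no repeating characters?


Input: "hachdah"
Sliding window (track last position of each char):
  Position 0 ('h'): window [0,0] length 1 -- new best
  Position 1 ('a'): window [0,1] length 2 -- new best
  Position 2 ('c'): window [0,2] length 3 -- new best
  Position 3 ('h'): repeat (last at 0), move window start to 1
  Position 3 ('h'): window [1,3] length 3
  Position 4 ('d'): window [1,4] length 4 -- new best
  Position 5 ('a'): repeat (last at 1), move window start to 2
  Position 5 ('a'): window [2,5] length 4
  Position 6 ('h'): repeat (last at 3), move window start to 4
  Position 6 ('h'): window [4,6] length 3
Longest substring with no repeats: "achd" with length 4

4


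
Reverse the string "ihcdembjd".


Input: ihcdembjd
Reading characters right to left:
  Position 8: 'd'
  Position 7: 'j'
  Position 6: 'b'
  Position 5: 'm'
  Position 4: 'e'
  Position 3: 'd'
  Position 2: 'c'
  Position 1: 'h'
  Position 0: 'i'
Reversed: djbmedchi

djbmedchi


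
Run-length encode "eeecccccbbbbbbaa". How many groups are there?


Input: eeecccccbbbbbbaa
Scanning for consecutive runs:
  Group 1: 'e' x 3 (positions 0-2)
  Group 2: 'c' x 5 (positions 3-7)
  Group 3: 'b' x 6 (positions 8-13)
  Group 4: 'a' x 2 (positions 14-15)
Total groups: 4

4


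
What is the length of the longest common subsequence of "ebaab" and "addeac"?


LCS of "ebaab" and "addeac"
DP table:
           a    d    d    e    a    c
      0    0    0    0    0    0    0
  e   0    0    0    0    1    1    1
  b   0    0    0    0    1    1    1
  a   0    1    1    1    1    2    2
  a   0    1    1    1    1    2    2
  b   0    1    1    1    1    2    2
LCS length = dp[5][6] = 2

2


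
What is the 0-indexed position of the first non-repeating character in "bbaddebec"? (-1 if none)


Input: bbaddebec
Character frequencies:
  'a': 1
  'b': 3
  'c': 1
  'd': 2
  'e': 2
Scanning left to right for freq == 1:
  Position 0 ('b'): freq=3, skip
  Position 1 ('b'): freq=3, skip
  Position 2 ('a'): unique! => answer = 2

2


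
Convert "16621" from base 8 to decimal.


Input: "16621" in base 8
Positional expansion:
  Digit '1' (value 1) x 8^4 = 4096
  Digit '6' (value 6) x 8^3 = 3072
  Digit '6' (value 6) x 8^2 = 384
  Digit '2' (value 2) x 8^1 = 16
  Digit '1' (value 1) x 8^0 = 1
Sum = 7569

7569


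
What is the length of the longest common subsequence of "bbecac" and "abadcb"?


LCS of "bbecac" and "abadcb"
DP table:
           a    b    a    d    c    b
      0    0    0    0    0    0    0
  b   0    0    1    1    1    1    1
  b   0    0    1    1    1    1    2
  e   0    0    1    1    1    1    2
  c   0    0    1    1    1    2    2
  a   0    1    1    2    2    2    2
  c   0    1    1    2    2    3    3
LCS length = dp[6][6] = 3

3


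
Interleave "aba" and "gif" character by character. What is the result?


Interleaving "aba" and "gif":
  Position 0: 'a' from first, 'g' from second => "ag"
  Position 1: 'b' from first, 'i' from second => "bi"
  Position 2: 'a' from first, 'f' from second => "af"
Result: agbiaf

agbiaf


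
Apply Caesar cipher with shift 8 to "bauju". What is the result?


Caesar cipher: shift "bauju" by 8
  'b' (pos 1) + 8 = pos 9 = 'j'
  'a' (pos 0) + 8 = pos 8 = 'i'
  'u' (pos 20) + 8 = pos 2 = 'c'
  'j' (pos 9) + 8 = pos 17 = 'r'
  'u' (pos 20) + 8 = pos 2 = 'c'
Result: jicrc

jicrc


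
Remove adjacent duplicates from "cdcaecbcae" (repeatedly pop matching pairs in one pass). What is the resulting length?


Input: cdcaecbcae
Stack-based adjacent duplicate removal:
  Read 'c': push. Stack: c
  Read 'd': push. Stack: cd
  Read 'c': push. Stack: cdc
  Read 'a': push. Stack: cdca
  Read 'e': push. Stack: cdcae
  Read 'c': push. Stack: cdcaec
  Read 'b': push. Stack: cdcaecb
  Read 'c': push. Stack: cdcaecbc
  Read 'a': push. Stack: cdcaecbca
  Read 'e': push. Stack: cdcaecbcae
Final stack: "cdcaecbcae" (length 10)

10


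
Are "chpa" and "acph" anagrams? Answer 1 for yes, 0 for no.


Strings: "chpa", "acph"
Sorted first:  achp
Sorted second: achp
Sorted forms match => anagrams

1


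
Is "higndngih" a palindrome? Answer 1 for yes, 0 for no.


Input: higndngih
Reversed: higndngih
  Compare pos 0 ('h') with pos 8 ('h'): match
  Compare pos 1 ('i') with pos 7 ('i'): match
  Compare pos 2 ('g') with pos 6 ('g'): match
  Compare pos 3 ('n') with pos 5 ('n'): match
Result: palindrome

1


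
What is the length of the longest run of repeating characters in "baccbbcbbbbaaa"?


Input: "baccbbcbbbbaaa"
Scanning for longest run:
  Position 1 ('a'): new char, reset run to 1
  Position 2 ('c'): new char, reset run to 1
  Position 3 ('c'): continues run of 'c', length=2
  Position 4 ('b'): new char, reset run to 1
  Position 5 ('b'): continues run of 'b', length=2
  Position 6 ('c'): new char, reset run to 1
  Position 7 ('b'): new char, reset run to 1
  Position 8 ('b'): continues run of 'b', length=2
  Position 9 ('b'): continues run of 'b', length=3
  Position 10 ('b'): continues run of 'b', length=4
  Position 11 ('a'): new char, reset run to 1
  Position 12 ('a'): continues run of 'a', length=2
  Position 13 ('a'): continues run of 'a', length=3
Longest run: 'b' with length 4

4


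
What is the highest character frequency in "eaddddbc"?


Input: eaddddbc
Character counts:
  'a': 1
  'b': 1
  'c': 1
  'd': 4
  'e': 1
Maximum frequency: 4

4


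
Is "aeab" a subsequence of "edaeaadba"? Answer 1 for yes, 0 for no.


Check if "aeab" is a subsequence of "edaeaadba"
Greedy scan:
  Position 0 ('e'): no match needed
  Position 1 ('d'): no match needed
  Position 2 ('a'): matches sub[0] = 'a'
  Position 3 ('e'): matches sub[1] = 'e'
  Position 4 ('a'): matches sub[2] = 'a'
  Position 5 ('a'): no match needed
  Position 6 ('d'): no match needed
  Position 7 ('b'): matches sub[3] = 'b'
  Position 8 ('a'): no match needed
All 4 characters matched => is a subsequence

1


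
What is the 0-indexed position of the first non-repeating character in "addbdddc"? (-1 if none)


Input: addbdddc
Character frequencies:
  'a': 1
  'b': 1
  'c': 1
  'd': 5
Scanning left to right for freq == 1:
  Position 0 ('a'): unique! => answer = 0

0


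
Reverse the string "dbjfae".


Input: dbjfae
Reading characters right to left:
  Position 5: 'e'
  Position 4: 'a'
  Position 3: 'f'
  Position 2: 'j'
  Position 1: 'b'
  Position 0: 'd'
Reversed: eafjbd

eafjbd


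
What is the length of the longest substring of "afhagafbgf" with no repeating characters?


Input: "afhagafbgf"
Sliding window (track last position of each char):
  Position 0 ('a'): window [0,0] length 1 -- new best
  Position 1 ('f'): window [0,1] length 2 -- new best
  Position 2 ('h'): window [0,2] length 3 -- new best
  Position 3 ('a'): repeat (last at 0), move window start to 1
  Position 3 ('a'): window [1,3] length 3
  Position 4 ('g'): window [1,4] length 4 -- new best
  Position 5 ('a'): repeat (last at 3), move window start to 4
  Position 5 ('a'): window [4,5] length 2
  Position 6 ('f'): window [4,6] length 3
  Position 7 ('b'): window [4,7] length 4
  Position 8 ('g'): repeat (last at 4), move window start to 5
  Position 8 ('g'): window [5,8] length 4
  Position 9 ('f'): repeat (last at 6), move window start to 7
  Position 9 ('f'): window [7,9] length 3
Longest substring with no repeats: "fhag" with length 4

4


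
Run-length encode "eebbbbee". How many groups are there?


Input: eebbbbee
Scanning for consecutive runs:
  Group 1: 'e' x 2 (positions 0-1)
  Group 2: 'b' x 4 (positions 2-5)
  Group 3: 'e' x 2 (positions 6-7)
Total groups: 3

3
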